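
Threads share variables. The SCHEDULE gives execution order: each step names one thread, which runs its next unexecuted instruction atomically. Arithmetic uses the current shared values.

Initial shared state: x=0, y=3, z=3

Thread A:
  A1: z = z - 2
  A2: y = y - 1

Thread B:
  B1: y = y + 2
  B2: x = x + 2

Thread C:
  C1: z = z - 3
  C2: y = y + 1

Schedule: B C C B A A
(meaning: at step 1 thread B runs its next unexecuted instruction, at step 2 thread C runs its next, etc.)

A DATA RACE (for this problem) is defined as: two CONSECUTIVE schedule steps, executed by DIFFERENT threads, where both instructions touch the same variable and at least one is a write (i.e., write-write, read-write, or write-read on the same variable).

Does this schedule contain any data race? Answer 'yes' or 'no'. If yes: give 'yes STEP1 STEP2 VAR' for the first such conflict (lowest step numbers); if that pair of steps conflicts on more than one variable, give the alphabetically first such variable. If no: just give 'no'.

Answer: no

Derivation:
Steps 1,2: B(r=y,w=y) vs C(r=z,w=z). No conflict.
Steps 2,3: same thread (C). No race.
Steps 3,4: C(r=y,w=y) vs B(r=x,w=x). No conflict.
Steps 4,5: B(r=x,w=x) vs A(r=z,w=z). No conflict.
Steps 5,6: same thread (A). No race.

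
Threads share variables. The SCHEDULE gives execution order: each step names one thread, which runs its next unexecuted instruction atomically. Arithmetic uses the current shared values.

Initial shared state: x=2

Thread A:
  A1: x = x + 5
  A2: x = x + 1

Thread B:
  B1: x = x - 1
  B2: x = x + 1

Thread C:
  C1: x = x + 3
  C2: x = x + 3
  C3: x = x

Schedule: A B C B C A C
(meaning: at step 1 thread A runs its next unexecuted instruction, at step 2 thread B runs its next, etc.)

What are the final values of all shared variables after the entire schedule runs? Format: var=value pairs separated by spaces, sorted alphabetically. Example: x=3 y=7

Step 1: thread A executes A1 (x = x + 5). Shared: x=7. PCs: A@1 B@0 C@0
Step 2: thread B executes B1 (x = x - 1). Shared: x=6. PCs: A@1 B@1 C@0
Step 3: thread C executes C1 (x = x + 3). Shared: x=9. PCs: A@1 B@1 C@1
Step 4: thread B executes B2 (x = x + 1). Shared: x=10. PCs: A@1 B@2 C@1
Step 5: thread C executes C2 (x = x + 3). Shared: x=13. PCs: A@1 B@2 C@2
Step 6: thread A executes A2 (x = x + 1). Shared: x=14. PCs: A@2 B@2 C@2
Step 7: thread C executes C3 (x = x). Shared: x=14. PCs: A@2 B@2 C@3

Answer: x=14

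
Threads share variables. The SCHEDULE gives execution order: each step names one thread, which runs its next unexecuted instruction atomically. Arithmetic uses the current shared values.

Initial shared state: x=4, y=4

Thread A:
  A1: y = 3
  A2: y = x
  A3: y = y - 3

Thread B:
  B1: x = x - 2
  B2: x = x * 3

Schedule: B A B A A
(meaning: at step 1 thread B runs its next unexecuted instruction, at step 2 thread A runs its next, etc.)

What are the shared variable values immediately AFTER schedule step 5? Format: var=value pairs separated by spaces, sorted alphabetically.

Step 1: thread B executes B1 (x = x - 2). Shared: x=2 y=4. PCs: A@0 B@1
Step 2: thread A executes A1 (y = 3). Shared: x=2 y=3. PCs: A@1 B@1
Step 3: thread B executes B2 (x = x * 3). Shared: x=6 y=3. PCs: A@1 B@2
Step 4: thread A executes A2 (y = x). Shared: x=6 y=6. PCs: A@2 B@2
Step 5: thread A executes A3 (y = y - 3). Shared: x=6 y=3. PCs: A@3 B@2

Answer: x=6 y=3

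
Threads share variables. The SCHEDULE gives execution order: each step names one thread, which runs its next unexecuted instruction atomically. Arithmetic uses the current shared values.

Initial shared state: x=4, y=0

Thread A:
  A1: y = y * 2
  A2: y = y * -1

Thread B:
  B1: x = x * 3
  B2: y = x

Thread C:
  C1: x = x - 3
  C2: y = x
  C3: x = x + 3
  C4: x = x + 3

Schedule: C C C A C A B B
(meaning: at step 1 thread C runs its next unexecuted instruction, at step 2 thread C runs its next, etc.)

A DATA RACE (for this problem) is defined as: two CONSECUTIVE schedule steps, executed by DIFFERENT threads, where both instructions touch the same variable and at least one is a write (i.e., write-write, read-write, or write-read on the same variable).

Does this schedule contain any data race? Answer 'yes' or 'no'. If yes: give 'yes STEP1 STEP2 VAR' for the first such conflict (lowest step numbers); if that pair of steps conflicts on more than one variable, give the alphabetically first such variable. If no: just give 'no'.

Steps 1,2: same thread (C). No race.
Steps 2,3: same thread (C). No race.
Steps 3,4: C(r=x,w=x) vs A(r=y,w=y). No conflict.
Steps 4,5: A(r=y,w=y) vs C(r=x,w=x). No conflict.
Steps 5,6: C(r=x,w=x) vs A(r=y,w=y). No conflict.
Steps 6,7: A(r=y,w=y) vs B(r=x,w=x). No conflict.
Steps 7,8: same thread (B). No race.

Answer: no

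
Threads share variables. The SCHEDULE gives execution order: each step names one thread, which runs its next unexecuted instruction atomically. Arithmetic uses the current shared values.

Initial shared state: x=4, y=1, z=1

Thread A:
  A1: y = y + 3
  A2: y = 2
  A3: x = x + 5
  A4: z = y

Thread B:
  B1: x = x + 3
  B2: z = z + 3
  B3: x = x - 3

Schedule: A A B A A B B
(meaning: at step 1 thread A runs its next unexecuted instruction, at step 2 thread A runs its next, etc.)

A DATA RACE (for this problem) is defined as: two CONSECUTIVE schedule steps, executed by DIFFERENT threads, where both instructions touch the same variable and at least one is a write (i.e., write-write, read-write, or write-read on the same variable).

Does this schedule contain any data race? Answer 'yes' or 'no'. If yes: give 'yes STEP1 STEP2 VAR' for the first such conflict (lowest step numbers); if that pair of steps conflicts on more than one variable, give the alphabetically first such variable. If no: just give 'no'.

Answer: yes 3 4 x

Derivation:
Steps 1,2: same thread (A). No race.
Steps 2,3: A(r=-,w=y) vs B(r=x,w=x). No conflict.
Steps 3,4: B(x = x + 3) vs A(x = x + 5). RACE on x (W-W).
Steps 4,5: same thread (A). No race.
Steps 5,6: A(z = y) vs B(z = z + 3). RACE on z (W-W).
Steps 6,7: same thread (B). No race.
First conflict at steps 3,4.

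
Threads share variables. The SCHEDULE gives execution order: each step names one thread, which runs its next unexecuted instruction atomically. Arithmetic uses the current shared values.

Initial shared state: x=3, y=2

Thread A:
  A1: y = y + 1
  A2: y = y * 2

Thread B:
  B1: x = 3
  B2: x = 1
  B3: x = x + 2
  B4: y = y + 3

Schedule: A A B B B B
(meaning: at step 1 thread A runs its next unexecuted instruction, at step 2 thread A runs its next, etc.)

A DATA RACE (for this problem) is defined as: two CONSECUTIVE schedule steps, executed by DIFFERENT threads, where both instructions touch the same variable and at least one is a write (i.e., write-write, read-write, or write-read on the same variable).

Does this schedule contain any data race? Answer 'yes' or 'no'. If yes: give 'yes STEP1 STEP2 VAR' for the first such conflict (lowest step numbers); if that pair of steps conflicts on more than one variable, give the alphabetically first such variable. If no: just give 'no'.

Answer: no

Derivation:
Steps 1,2: same thread (A). No race.
Steps 2,3: A(r=y,w=y) vs B(r=-,w=x). No conflict.
Steps 3,4: same thread (B). No race.
Steps 4,5: same thread (B). No race.
Steps 5,6: same thread (B). No race.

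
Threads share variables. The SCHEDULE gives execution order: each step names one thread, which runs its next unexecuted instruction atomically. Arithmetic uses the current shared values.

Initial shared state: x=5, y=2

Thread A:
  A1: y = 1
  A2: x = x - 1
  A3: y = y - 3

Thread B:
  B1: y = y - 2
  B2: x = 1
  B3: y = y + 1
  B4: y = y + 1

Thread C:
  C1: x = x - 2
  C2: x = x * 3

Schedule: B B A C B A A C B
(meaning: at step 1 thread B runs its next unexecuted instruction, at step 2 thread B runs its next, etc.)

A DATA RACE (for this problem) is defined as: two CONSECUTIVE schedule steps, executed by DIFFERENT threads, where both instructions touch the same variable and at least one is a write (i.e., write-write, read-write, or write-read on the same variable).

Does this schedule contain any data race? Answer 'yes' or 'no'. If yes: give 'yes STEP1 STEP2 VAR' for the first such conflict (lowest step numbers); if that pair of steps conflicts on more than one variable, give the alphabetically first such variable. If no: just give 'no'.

Answer: no

Derivation:
Steps 1,2: same thread (B). No race.
Steps 2,3: B(r=-,w=x) vs A(r=-,w=y). No conflict.
Steps 3,4: A(r=-,w=y) vs C(r=x,w=x). No conflict.
Steps 4,5: C(r=x,w=x) vs B(r=y,w=y). No conflict.
Steps 5,6: B(r=y,w=y) vs A(r=x,w=x). No conflict.
Steps 6,7: same thread (A). No race.
Steps 7,8: A(r=y,w=y) vs C(r=x,w=x). No conflict.
Steps 8,9: C(r=x,w=x) vs B(r=y,w=y). No conflict.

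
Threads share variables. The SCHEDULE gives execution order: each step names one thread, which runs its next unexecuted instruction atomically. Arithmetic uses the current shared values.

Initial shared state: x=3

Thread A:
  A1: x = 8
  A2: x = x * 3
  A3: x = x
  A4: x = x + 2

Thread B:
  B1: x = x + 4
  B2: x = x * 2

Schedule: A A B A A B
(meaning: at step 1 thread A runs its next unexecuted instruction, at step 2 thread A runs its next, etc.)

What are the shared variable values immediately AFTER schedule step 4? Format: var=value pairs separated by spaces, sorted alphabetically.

Step 1: thread A executes A1 (x = 8). Shared: x=8. PCs: A@1 B@0
Step 2: thread A executes A2 (x = x * 3). Shared: x=24. PCs: A@2 B@0
Step 3: thread B executes B1 (x = x + 4). Shared: x=28. PCs: A@2 B@1
Step 4: thread A executes A3 (x = x). Shared: x=28. PCs: A@3 B@1

Answer: x=28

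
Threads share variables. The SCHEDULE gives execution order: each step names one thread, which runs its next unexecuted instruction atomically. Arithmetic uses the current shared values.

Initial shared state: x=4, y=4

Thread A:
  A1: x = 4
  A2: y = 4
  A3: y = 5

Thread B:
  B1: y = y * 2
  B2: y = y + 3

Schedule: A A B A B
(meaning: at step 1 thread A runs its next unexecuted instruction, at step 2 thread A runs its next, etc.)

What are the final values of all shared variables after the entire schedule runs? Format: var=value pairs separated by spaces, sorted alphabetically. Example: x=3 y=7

Step 1: thread A executes A1 (x = 4). Shared: x=4 y=4. PCs: A@1 B@0
Step 2: thread A executes A2 (y = 4). Shared: x=4 y=4. PCs: A@2 B@0
Step 3: thread B executes B1 (y = y * 2). Shared: x=4 y=8. PCs: A@2 B@1
Step 4: thread A executes A3 (y = 5). Shared: x=4 y=5. PCs: A@3 B@1
Step 5: thread B executes B2 (y = y + 3). Shared: x=4 y=8. PCs: A@3 B@2

Answer: x=4 y=8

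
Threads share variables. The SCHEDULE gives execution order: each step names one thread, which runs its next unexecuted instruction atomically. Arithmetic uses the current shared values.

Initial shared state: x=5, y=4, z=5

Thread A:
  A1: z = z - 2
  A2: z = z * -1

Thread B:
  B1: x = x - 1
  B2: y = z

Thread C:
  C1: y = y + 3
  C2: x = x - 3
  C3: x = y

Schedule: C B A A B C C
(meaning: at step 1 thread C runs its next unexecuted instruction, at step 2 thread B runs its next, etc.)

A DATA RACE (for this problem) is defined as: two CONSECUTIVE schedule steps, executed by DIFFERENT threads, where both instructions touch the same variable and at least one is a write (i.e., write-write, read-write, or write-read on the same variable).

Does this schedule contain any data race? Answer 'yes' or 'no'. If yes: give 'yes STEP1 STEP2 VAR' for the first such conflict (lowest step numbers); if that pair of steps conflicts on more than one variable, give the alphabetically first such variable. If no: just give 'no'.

Steps 1,2: C(r=y,w=y) vs B(r=x,w=x). No conflict.
Steps 2,3: B(r=x,w=x) vs A(r=z,w=z). No conflict.
Steps 3,4: same thread (A). No race.
Steps 4,5: A(z = z * -1) vs B(y = z). RACE on z (W-R).
Steps 5,6: B(r=z,w=y) vs C(r=x,w=x). No conflict.
Steps 6,7: same thread (C). No race.
First conflict at steps 4,5.

Answer: yes 4 5 z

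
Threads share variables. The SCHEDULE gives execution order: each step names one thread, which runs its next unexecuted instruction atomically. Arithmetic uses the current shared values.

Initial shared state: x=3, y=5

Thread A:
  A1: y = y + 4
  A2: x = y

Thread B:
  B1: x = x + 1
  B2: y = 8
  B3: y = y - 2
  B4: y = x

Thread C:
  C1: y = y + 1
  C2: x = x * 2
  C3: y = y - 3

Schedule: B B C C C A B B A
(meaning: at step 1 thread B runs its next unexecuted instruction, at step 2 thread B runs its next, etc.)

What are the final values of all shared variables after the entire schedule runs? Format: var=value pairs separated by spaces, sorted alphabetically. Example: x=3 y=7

Answer: x=8 y=8

Derivation:
Step 1: thread B executes B1 (x = x + 1). Shared: x=4 y=5. PCs: A@0 B@1 C@0
Step 2: thread B executes B2 (y = 8). Shared: x=4 y=8. PCs: A@0 B@2 C@0
Step 3: thread C executes C1 (y = y + 1). Shared: x=4 y=9. PCs: A@0 B@2 C@1
Step 4: thread C executes C2 (x = x * 2). Shared: x=8 y=9. PCs: A@0 B@2 C@2
Step 5: thread C executes C3 (y = y - 3). Shared: x=8 y=6. PCs: A@0 B@2 C@3
Step 6: thread A executes A1 (y = y + 4). Shared: x=8 y=10. PCs: A@1 B@2 C@3
Step 7: thread B executes B3 (y = y - 2). Shared: x=8 y=8. PCs: A@1 B@3 C@3
Step 8: thread B executes B4 (y = x). Shared: x=8 y=8. PCs: A@1 B@4 C@3
Step 9: thread A executes A2 (x = y). Shared: x=8 y=8. PCs: A@2 B@4 C@3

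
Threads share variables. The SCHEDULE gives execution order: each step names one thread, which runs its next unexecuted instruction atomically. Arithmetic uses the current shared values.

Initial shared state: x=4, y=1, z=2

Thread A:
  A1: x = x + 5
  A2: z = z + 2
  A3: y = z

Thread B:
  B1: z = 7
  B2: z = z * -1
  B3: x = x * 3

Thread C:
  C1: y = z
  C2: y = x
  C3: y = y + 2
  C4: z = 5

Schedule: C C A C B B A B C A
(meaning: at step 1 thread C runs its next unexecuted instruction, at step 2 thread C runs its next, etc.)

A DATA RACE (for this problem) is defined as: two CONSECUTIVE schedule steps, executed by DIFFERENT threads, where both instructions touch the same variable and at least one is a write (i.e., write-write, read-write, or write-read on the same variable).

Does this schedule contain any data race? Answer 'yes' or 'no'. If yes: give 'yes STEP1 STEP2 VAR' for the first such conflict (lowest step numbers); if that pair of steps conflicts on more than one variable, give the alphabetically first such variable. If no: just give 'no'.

Answer: yes 2 3 x

Derivation:
Steps 1,2: same thread (C). No race.
Steps 2,3: C(y = x) vs A(x = x + 5). RACE on x (R-W).
Steps 3,4: A(r=x,w=x) vs C(r=y,w=y). No conflict.
Steps 4,5: C(r=y,w=y) vs B(r=-,w=z). No conflict.
Steps 5,6: same thread (B). No race.
Steps 6,7: B(z = z * -1) vs A(z = z + 2). RACE on z (W-W).
Steps 7,8: A(r=z,w=z) vs B(r=x,w=x). No conflict.
Steps 8,9: B(r=x,w=x) vs C(r=-,w=z). No conflict.
Steps 9,10: C(z = 5) vs A(y = z). RACE on z (W-R).
First conflict at steps 2,3.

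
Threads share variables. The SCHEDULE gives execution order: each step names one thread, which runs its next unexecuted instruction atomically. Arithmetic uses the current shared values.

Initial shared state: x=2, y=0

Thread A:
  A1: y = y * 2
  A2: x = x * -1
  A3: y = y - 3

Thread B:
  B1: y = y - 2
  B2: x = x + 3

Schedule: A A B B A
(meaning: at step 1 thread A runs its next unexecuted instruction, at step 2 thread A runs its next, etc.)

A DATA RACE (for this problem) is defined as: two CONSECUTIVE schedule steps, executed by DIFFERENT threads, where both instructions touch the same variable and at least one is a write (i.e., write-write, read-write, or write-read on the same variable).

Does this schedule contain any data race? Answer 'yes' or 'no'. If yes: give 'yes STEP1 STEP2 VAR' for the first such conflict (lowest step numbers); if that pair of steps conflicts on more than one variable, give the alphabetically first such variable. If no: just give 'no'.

Steps 1,2: same thread (A). No race.
Steps 2,3: A(r=x,w=x) vs B(r=y,w=y). No conflict.
Steps 3,4: same thread (B). No race.
Steps 4,5: B(r=x,w=x) vs A(r=y,w=y). No conflict.

Answer: no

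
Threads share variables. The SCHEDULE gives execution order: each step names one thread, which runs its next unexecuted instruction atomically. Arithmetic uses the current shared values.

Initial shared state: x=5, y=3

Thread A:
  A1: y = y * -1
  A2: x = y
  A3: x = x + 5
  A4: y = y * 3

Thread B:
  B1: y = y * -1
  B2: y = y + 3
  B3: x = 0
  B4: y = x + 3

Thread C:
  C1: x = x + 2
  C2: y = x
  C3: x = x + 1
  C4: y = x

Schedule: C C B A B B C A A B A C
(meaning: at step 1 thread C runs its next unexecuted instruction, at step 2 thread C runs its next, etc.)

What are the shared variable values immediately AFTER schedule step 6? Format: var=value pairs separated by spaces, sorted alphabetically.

Answer: x=0 y=10

Derivation:
Step 1: thread C executes C1 (x = x + 2). Shared: x=7 y=3. PCs: A@0 B@0 C@1
Step 2: thread C executes C2 (y = x). Shared: x=7 y=7. PCs: A@0 B@0 C@2
Step 3: thread B executes B1 (y = y * -1). Shared: x=7 y=-7. PCs: A@0 B@1 C@2
Step 4: thread A executes A1 (y = y * -1). Shared: x=7 y=7. PCs: A@1 B@1 C@2
Step 5: thread B executes B2 (y = y + 3). Shared: x=7 y=10. PCs: A@1 B@2 C@2
Step 6: thread B executes B3 (x = 0). Shared: x=0 y=10. PCs: A@1 B@3 C@2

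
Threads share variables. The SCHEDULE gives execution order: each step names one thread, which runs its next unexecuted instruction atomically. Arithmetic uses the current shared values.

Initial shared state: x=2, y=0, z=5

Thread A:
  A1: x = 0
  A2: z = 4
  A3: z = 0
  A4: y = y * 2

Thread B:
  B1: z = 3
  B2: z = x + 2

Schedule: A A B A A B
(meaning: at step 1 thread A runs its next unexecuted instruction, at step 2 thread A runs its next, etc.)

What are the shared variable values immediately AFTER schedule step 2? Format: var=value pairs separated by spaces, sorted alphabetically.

Step 1: thread A executes A1 (x = 0). Shared: x=0 y=0 z=5. PCs: A@1 B@0
Step 2: thread A executes A2 (z = 4). Shared: x=0 y=0 z=4. PCs: A@2 B@0

Answer: x=0 y=0 z=4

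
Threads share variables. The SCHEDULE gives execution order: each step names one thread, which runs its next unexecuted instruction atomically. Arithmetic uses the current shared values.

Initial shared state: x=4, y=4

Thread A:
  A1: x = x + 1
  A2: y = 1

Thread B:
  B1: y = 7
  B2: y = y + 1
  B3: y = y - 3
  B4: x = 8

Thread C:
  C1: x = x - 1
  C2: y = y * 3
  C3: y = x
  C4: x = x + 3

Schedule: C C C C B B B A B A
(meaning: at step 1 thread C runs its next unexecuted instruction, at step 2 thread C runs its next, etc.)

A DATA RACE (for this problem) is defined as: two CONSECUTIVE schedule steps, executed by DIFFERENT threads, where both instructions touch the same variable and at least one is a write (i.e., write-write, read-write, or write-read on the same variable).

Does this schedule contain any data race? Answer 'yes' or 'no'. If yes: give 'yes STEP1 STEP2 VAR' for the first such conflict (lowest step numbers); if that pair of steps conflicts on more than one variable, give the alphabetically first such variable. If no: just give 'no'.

Steps 1,2: same thread (C). No race.
Steps 2,3: same thread (C). No race.
Steps 3,4: same thread (C). No race.
Steps 4,5: C(r=x,w=x) vs B(r=-,w=y). No conflict.
Steps 5,6: same thread (B). No race.
Steps 6,7: same thread (B). No race.
Steps 7,8: B(r=y,w=y) vs A(r=x,w=x). No conflict.
Steps 8,9: A(x = x + 1) vs B(x = 8). RACE on x (W-W).
Steps 9,10: B(r=-,w=x) vs A(r=-,w=y). No conflict.
First conflict at steps 8,9.

Answer: yes 8 9 x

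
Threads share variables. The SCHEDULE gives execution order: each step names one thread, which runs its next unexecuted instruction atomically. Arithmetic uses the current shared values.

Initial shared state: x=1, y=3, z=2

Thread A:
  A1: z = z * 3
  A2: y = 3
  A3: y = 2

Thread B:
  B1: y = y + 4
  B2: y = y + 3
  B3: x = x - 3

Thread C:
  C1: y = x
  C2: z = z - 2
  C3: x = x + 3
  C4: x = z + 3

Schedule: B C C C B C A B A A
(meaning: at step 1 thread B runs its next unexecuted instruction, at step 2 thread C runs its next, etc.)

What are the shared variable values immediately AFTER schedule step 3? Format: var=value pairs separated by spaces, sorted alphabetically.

Step 1: thread B executes B1 (y = y + 4). Shared: x=1 y=7 z=2. PCs: A@0 B@1 C@0
Step 2: thread C executes C1 (y = x). Shared: x=1 y=1 z=2. PCs: A@0 B@1 C@1
Step 3: thread C executes C2 (z = z - 2). Shared: x=1 y=1 z=0. PCs: A@0 B@1 C@2

Answer: x=1 y=1 z=0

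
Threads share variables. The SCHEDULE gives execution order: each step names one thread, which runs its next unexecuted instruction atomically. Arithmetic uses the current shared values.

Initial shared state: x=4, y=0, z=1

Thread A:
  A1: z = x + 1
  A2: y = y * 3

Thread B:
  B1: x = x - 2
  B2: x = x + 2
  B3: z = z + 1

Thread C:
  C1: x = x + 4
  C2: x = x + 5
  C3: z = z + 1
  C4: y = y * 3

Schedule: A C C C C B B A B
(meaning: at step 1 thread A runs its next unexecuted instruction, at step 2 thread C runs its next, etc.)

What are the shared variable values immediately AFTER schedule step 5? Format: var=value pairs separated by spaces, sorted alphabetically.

Step 1: thread A executes A1 (z = x + 1). Shared: x=4 y=0 z=5. PCs: A@1 B@0 C@0
Step 2: thread C executes C1 (x = x + 4). Shared: x=8 y=0 z=5. PCs: A@1 B@0 C@1
Step 3: thread C executes C2 (x = x + 5). Shared: x=13 y=0 z=5. PCs: A@1 B@0 C@2
Step 4: thread C executes C3 (z = z + 1). Shared: x=13 y=0 z=6. PCs: A@1 B@0 C@3
Step 5: thread C executes C4 (y = y * 3). Shared: x=13 y=0 z=6. PCs: A@1 B@0 C@4

Answer: x=13 y=0 z=6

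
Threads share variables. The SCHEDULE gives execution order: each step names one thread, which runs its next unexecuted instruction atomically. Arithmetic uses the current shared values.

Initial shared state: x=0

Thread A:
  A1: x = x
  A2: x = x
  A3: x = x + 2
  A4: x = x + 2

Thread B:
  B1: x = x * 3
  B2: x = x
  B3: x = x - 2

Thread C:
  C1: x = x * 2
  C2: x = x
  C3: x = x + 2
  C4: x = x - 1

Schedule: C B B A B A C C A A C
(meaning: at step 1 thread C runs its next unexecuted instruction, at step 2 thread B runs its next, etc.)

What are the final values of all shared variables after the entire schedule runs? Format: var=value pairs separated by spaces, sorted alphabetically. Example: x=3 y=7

Answer: x=3

Derivation:
Step 1: thread C executes C1 (x = x * 2). Shared: x=0. PCs: A@0 B@0 C@1
Step 2: thread B executes B1 (x = x * 3). Shared: x=0. PCs: A@0 B@1 C@1
Step 3: thread B executes B2 (x = x). Shared: x=0. PCs: A@0 B@2 C@1
Step 4: thread A executes A1 (x = x). Shared: x=0. PCs: A@1 B@2 C@1
Step 5: thread B executes B3 (x = x - 2). Shared: x=-2. PCs: A@1 B@3 C@1
Step 6: thread A executes A2 (x = x). Shared: x=-2. PCs: A@2 B@3 C@1
Step 7: thread C executes C2 (x = x). Shared: x=-2. PCs: A@2 B@3 C@2
Step 8: thread C executes C3 (x = x + 2). Shared: x=0. PCs: A@2 B@3 C@3
Step 9: thread A executes A3 (x = x + 2). Shared: x=2. PCs: A@3 B@3 C@3
Step 10: thread A executes A4 (x = x + 2). Shared: x=4. PCs: A@4 B@3 C@3
Step 11: thread C executes C4 (x = x - 1). Shared: x=3. PCs: A@4 B@3 C@4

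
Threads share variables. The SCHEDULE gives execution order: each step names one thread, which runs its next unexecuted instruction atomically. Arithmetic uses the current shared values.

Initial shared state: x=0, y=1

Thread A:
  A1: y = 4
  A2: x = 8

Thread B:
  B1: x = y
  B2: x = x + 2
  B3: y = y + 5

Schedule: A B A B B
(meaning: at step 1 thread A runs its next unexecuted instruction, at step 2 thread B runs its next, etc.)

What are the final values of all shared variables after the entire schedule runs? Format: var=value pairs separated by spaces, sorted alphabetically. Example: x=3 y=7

Step 1: thread A executes A1 (y = 4). Shared: x=0 y=4. PCs: A@1 B@0
Step 2: thread B executes B1 (x = y). Shared: x=4 y=4. PCs: A@1 B@1
Step 3: thread A executes A2 (x = 8). Shared: x=8 y=4. PCs: A@2 B@1
Step 4: thread B executes B2 (x = x + 2). Shared: x=10 y=4. PCs: A@2 B@2
Step 5: thread B executes B3 (y = y + 5). Shared: x=10 y=9. PCs: A@2 B@3

Answer: x=10 y=9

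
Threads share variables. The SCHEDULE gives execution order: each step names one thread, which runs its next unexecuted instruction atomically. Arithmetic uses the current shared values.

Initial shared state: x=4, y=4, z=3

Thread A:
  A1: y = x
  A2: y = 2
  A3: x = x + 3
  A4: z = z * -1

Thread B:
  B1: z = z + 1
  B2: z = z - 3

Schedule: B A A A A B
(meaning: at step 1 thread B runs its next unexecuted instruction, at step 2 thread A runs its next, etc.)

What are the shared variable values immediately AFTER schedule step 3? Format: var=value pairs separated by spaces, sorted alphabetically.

Step 1: thread B executes B1 (z = z + 1). Shared: x=4 y=4 z=4. PCs: A@0 B@1
Step 2: thread A executes A1 (y = x). Shared: x=4 y=4 z=4. PCs: A@1 B@1
Step 3: thread A executes A2 (y = 2). Shared: x=4 y=2 z=4. PCs: A@2 B@1

Answer: x=4 y=2 z=4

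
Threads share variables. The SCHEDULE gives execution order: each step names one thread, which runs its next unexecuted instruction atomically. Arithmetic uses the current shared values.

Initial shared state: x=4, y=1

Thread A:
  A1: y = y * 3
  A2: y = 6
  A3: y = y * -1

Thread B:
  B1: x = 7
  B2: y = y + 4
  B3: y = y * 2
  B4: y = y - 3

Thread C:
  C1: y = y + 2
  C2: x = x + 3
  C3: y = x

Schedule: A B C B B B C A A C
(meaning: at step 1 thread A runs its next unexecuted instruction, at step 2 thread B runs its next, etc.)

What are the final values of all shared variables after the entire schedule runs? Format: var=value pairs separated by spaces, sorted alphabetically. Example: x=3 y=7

Answer: x=10 y=10

Derivation:
Step 1: thread A executes A1 (y = y * 3). Shared: x=4 y=3. PCs: A@1 B@0 C@0
Step 2: thread B executes B1 (x = 7). Shared: x=7 y=3. PCs: A@1 B@1 C@0
Step 3: thread C executes C1 (y = y + 2). Shared: x=7 y=5. PCs: A@1 B@1 C@1
Step 4: thread B executes B2 (y = y + 4). Shared: x=7 y=9. PCs: A@1 B@2 C@1
Step 5: thread B executes B3 (y = y * 2). Shared: x=7 y=18. PCs: A@1 B@3 C@1
Step 6: thread B executes B4 (y = y - 3). Shared: x=7 y=15. PCs: A@1 B@4 C@1
Step 7: thread C executes C2 (x = x + 3). Shared: x=10 y=15. PCs: A@1 B@4 C@2
Step 8: thread A executes A2 (y = 6). Shared: x=10 y=6. PCs: A@2 B@4 C@2
Step 9: thread A executes A3 (y = y * -1). Shared: x=10 y=-6. PCs: A@3 B@4 C@2
Step 10: thread C executes C3 (y = x). Shared: x=10 y=10. PCs: A@3 B@4 C@3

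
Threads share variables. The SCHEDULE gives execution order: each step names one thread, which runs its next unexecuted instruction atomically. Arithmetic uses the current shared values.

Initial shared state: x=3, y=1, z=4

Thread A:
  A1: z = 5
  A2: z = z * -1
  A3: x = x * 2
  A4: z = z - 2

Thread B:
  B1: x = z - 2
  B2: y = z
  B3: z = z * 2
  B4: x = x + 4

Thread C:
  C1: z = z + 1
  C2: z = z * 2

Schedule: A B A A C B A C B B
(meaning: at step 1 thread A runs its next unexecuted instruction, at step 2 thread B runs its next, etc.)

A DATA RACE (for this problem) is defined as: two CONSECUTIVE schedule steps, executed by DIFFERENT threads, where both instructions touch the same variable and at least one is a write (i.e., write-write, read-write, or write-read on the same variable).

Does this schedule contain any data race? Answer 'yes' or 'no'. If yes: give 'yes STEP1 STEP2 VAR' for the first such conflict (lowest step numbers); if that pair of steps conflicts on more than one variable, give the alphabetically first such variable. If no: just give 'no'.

Steps 1,2: A(z = 5) vs B(x = z - 2). RACE on z (W-R).
Steps 2,3: B(x = z - 2) vs A(z = z * -1). RACE on z (R-W).
Steps 3,4: same thread (A). No race.
Steps 4,5: A(r=x,w=x) vs C(r=z,w=z). No conflict.
Steps 5,6: C(z = z + 1) vs B(y = z). RACE on z (W-R).
Steps 6,7: B(y = z) vs A(z = z - 2). RACE on z (R-W).
Steps 7,8: A(z = z - 2) vs C(z = z * 2). RACE on z (W-W).
Steps 8,9: C(z = z * 2) vs B(z = z * 2). RACE on z (W-W).
Steps 9,10: same thread (B). No race.
First conflict at steps 1,2.

Answer: yes 1 2 z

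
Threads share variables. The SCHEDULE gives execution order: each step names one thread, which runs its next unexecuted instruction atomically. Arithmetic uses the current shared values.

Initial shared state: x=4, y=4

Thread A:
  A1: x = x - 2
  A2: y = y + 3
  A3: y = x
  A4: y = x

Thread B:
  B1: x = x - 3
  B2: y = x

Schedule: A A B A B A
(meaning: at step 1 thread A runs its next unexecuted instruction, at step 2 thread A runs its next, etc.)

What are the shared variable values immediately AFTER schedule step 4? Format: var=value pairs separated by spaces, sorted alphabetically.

Answer: x=-1 y=-1

Derivation:
Step 1: thread A executes A1 (x = x - 2). Shared: x=2 y=4. PCs: A@1 B@0
Step 2: thread A executes A2 (y = y + 3). Shared: x=2 y=7. PCs: A@2 B@0
Step 3: thread B executes B1 (x = x - 3). Shared: x=-1 y=7. PCs: A@2 B@1
Step 4: thread A executes A3 (y = x). Shared: x=-1 y=-1. PCs: A@3 B@1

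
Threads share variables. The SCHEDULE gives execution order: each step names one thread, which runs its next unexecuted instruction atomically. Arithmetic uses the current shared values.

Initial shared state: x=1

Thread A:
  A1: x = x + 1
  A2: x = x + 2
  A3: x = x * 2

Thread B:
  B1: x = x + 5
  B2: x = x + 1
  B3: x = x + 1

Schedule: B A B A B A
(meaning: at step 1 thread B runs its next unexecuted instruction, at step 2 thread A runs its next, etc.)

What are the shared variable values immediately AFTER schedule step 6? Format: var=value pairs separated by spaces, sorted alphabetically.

Step 1: thread B executes B1 (x = x + 5). Shared: x=6. PCs: A@0 B@1
Step 2: thread A executes A1 (x = x + 1). Shared: x=7. PCs: A@1 B@1
Step 3: thread B executes B2 (x = x + 1). Shared: x=8. PCs: A@1 B@2
Step 4: thread A executes A2 (x = x + 2). Shared: x=10. PCs: A@2 B@2
Step 5: thread B executes B3 (x = x + 1). Shared: x=11. PCs: A@2 B@3
Step 6: thread A executes A3 (x = x * 2). Shared: x=22. PCs: A@3 B@3

Answer: x=22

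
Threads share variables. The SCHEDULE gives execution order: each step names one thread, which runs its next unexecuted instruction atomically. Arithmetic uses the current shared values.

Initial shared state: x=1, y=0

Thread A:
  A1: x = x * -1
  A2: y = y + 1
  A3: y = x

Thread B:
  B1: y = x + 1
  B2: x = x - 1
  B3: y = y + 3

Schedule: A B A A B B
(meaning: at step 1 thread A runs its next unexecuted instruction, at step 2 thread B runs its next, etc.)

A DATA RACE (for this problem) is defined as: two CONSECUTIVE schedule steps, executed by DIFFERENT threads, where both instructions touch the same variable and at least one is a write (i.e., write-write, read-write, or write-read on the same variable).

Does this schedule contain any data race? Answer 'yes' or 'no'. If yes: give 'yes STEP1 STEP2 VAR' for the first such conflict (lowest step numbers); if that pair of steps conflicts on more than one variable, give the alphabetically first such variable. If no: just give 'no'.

Answer: yes 1 2 x

Derivation:
Steps 1,2: A(x = x * -1) vs B(y = x + 1). RACE on x (W-R).
Steps 2,3: B(y = x + 1) vs A(y = y + 1). RACE on y (W-W).
Steps 3,4: same thread (A). No race.
Steps 4,5: A(y = x) vs B(x = x - 1). RACE on x (R-W).
Steps 5,6: same thread (B). No race.
First conflict at steps 1,2.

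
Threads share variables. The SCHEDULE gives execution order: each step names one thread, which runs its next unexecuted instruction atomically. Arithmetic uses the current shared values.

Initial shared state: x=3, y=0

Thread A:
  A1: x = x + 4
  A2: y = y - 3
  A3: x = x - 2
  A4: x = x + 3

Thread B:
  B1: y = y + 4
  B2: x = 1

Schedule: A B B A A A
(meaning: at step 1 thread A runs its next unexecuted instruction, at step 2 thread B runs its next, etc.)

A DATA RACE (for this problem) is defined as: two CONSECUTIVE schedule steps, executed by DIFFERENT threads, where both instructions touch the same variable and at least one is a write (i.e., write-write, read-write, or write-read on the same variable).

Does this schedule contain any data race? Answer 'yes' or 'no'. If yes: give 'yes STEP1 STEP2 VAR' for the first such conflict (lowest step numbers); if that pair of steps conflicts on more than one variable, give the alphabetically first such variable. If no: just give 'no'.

Steps 1,2: A(r=x,w=x) vs B(r=y,w=y). No conflict.
Steps 2,3: same thread (B). No race.
Steps 3,4: B(r=-,w=x) vs A(r=y,w=y). No conflict.
Steps 4,5: same thread (A). No race.
Steps 5,6: same thread (A). No race.

Answer: no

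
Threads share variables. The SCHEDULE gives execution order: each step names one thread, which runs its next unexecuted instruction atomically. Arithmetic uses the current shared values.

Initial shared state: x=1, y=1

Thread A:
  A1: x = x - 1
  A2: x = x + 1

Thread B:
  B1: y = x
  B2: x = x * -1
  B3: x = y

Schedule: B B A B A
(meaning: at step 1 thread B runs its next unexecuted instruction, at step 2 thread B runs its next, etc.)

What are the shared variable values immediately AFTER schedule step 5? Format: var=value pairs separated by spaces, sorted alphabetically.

Answer: x=2 y=1

Derivation:
Step 1: thread B executes B1 (y = x). Shared: x=1 y=1. PCs: A@0 B@1
Step 2: thread B executes B2 (x = x * -1). Shared: x=-1 y=1. PCs: A@0 B@2
Step 3: thread A executes A1 (x = x - 1). Shared: x=-2 y=1. PCs: A@1 B@2
Step 4: thread B executes B3 (x = y). Shared: x=1 y=1. PCs: A@1 B@3
Step 5: thread A executes A2 (x = x + 1). Shared: x=2 y=1. PCs: A@2 B@3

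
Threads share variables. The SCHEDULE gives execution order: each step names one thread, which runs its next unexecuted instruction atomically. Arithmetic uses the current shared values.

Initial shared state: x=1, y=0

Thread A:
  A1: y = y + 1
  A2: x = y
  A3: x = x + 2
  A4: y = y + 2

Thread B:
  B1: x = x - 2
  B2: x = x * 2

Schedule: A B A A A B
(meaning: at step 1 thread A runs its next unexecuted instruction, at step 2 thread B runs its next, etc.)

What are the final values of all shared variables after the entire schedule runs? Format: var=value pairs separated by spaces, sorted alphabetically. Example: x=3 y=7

Answer: x=6 y=3

Derivation:
Step 1: thread A executes A1 (y = y + 1). Shared: x=1 y=1. PCs: A@1 B@0
Step 2: thread B executes B1 (x = x - 2). Shared: x=-1 y=1. PCs: A@1 B@1
Step 3: thread A executes A2 (x = y). Shared: x=1 y=1. PCs: A@2 B@1
Step 4: thread A executes A3 (x = x + 2). Shared: x=3 y=1. PCs: A@3 B@1
Step 5: thread A executes A4 (y = y + 2). Shared: x=3 y=3. PCs: A@4 B@1
Step 6: thread B executes B2 (x = x * 2). Shared: x=6 y=3. PCs: A@4 B@2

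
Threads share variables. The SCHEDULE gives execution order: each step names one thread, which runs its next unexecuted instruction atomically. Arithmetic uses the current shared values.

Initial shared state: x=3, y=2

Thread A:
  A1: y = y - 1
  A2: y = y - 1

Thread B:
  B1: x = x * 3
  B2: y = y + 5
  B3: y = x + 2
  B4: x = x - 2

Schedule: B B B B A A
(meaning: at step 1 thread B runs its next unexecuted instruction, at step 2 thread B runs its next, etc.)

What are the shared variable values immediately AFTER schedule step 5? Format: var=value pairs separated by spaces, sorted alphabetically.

Step 1: thread B executes B1 (x = x * 3). Shared: x=9 y=2. PCs: A@0 B@1
Step 2: thread B executes B2 (y = y + 5). Shared: x=9 y=7. PCs: A@0 B@2
Step 3: thread B executes B3 (y = x + 2). Shared: x=9 y=11. PCs: A@0 B@3
Step 4: thread B executes B4 (x = x - 2). Shared: x=7 y=11. PCs: A@0 B@4
Step 5: thread A executes A1 (y = y - 1). Shared: x=7 y=10. PCs: A@1 B@4

Answer: x=7 y=10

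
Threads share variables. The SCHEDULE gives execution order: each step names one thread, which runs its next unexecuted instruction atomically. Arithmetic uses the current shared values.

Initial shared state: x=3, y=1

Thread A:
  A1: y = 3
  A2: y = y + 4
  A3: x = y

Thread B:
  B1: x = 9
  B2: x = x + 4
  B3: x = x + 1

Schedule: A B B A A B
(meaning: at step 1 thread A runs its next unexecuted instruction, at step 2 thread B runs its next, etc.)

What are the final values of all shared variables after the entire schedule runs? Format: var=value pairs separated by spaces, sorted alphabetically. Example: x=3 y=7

Step 1: thread A executes A1 (y = 3). Shared: x=3 y=3. PCs: A@1 B@0
Step 2: thread B executes B1 (x = 9). Shared: x=9 y=3. PCs: A@1 B@1
Step 3: thread B executes B2 (x = x + 4). Shared: x=13 y=3. PCs: A@1 B@2
Step 4: thread A executes A2 (y = y + 4). Shared: x=13 y=7. PCs: A@2 B@2
Step 5: thread A executes A3 (x = y). Shared: x=7 y=7. PCs: A@3 B@2
Step 6: thread B executes B3 (x = x + 1). Shared: x=8 y=7. PCs: A@3 B@3

Answer: x=8 y=7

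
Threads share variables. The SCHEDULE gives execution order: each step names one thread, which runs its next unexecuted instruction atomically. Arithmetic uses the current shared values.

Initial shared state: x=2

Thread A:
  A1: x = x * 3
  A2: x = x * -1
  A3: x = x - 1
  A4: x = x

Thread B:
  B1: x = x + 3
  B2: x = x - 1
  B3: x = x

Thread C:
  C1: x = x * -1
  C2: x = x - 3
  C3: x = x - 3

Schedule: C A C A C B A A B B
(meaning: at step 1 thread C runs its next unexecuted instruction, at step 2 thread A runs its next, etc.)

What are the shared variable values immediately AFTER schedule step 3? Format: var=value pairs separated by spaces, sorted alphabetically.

Step 1: thread C executes C1 (x = x * -1). Shared: x=-2. PCs: A@0 B@0 C@1
Step 2: thread A executes A1 (x = x * 3). Shared: x=-6. PCs: A@1 B@0 C@1
Step 3: thread C executes C2 (x = x - 3). Shared: x=-9. PCs: A@1 B@0 C@2

Answer: x=-9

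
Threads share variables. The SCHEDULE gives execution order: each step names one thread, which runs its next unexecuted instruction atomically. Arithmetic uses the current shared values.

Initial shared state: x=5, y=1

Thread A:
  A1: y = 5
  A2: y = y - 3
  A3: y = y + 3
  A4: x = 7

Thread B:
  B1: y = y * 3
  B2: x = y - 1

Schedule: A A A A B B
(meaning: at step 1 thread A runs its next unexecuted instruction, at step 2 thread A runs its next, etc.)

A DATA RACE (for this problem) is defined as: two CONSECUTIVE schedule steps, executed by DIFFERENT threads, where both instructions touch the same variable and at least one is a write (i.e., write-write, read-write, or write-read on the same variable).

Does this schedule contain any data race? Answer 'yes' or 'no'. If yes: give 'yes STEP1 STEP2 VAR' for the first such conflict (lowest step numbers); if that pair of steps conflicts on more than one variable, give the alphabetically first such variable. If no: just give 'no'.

Steps 1,2: same thread (A). No race.
Steps 2,3: same thread (A). No race.
Steps 3,4: same thread (A). No race.
Steps 4,5: A(r=-,w=x) vs B(r=y,w=y). No conflict.
Steps 5,6: same thread (B). No race.

Answer: no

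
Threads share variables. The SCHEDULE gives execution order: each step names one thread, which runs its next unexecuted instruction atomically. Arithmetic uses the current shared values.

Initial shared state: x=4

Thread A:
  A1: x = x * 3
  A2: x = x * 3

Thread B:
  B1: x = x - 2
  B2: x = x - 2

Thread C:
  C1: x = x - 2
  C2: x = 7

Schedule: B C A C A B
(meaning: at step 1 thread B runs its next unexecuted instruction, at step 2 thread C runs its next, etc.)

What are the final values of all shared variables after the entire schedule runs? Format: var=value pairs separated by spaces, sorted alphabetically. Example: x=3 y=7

Step 1: thread B executes B1 (x = x - 2). Shared: x=2. PCs: A@0 B@1 C@0
Step 2: thread C executes C1 (x = x - 2). Shared: x=0. PCs: A@0 B@1 C@1
Step 3: thread A executes A1 (x = x * 3). Shared: x=0. PCs: A@1 B@1 C@1
Step 4: thread C executes C2 (x = 7). Shared: x=7. PCs: A@1 B@1 C@2
Step 5: thread A executes A2 (x = x * 3). Shared: x=21. PCs: A@2 B@1 C@2
Step 6: thread B executes B2 (x = x - 2). Shared: x=19. PCs: A@2 B@2 C@2

Answer: x=19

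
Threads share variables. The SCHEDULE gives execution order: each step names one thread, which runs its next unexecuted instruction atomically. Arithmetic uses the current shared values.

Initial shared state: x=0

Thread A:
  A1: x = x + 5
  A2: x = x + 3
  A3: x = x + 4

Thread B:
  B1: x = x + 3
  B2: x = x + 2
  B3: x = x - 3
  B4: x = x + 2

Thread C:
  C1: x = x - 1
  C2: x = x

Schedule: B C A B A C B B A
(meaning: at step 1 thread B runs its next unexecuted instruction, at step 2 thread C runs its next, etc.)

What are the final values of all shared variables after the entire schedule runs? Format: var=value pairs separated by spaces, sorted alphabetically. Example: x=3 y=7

Step 1: thread B executes B1 (x = x + 3). Shared: x=3. PCs: A@0 B@1 C@0
Step 2: thread C executes C1 (x = x - 1). Shared: x=2. PCs: A@0 B@1 C@1
Step 3: thread A executes A1 (x = x + 5). Shared: x=7. PCs: A@1 B@1 C@1
Step 4: thread B executes B2 (x = x + 2). Shared: x=9. PCs: A@1 B@2 C@1
Step 5: thread A executes A2 (x = x + 3). Shared: x=12. PCs: A@2 B@2 C@1
Step 6: thread C executes C2 (x = x). Shared: x=12. PCs: A@2 B@2 C@2
Step 7: thread B executes B3 (x = x - 3). Shared: x=9. PCs: A@2 B@3 C@2
Step 8: thread B executes B4 (x = x + 2). Shared: x=11. PCs: A@2 B@4 C@2
Step 9: thread A executes A3 (x = x + 4). Shared: x=15. PCs: A@3 B@4 C@2

Answer: x=15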